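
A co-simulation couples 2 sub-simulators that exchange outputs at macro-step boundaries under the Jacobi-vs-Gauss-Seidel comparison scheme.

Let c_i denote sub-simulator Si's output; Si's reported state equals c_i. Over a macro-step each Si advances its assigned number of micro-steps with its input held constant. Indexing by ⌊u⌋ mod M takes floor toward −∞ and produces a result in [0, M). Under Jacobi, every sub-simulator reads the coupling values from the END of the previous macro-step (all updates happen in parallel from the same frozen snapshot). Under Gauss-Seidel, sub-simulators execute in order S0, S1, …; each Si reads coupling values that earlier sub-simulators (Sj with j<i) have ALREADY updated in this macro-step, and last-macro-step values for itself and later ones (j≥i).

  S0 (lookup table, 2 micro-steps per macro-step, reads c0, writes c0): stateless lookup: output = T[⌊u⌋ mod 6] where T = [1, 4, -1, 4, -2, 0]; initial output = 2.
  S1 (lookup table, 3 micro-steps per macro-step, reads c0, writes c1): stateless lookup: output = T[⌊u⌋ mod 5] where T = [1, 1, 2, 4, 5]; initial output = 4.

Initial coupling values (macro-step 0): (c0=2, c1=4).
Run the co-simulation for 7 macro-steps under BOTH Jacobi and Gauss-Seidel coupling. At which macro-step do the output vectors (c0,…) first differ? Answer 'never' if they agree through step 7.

[Jacobi] macro 1: S0 reads c0=2 → after 2×micro: -1; S1 reads c0=2 → after 3×micro: 2 ⇒ (c0=-1, c1=2)
[Jacobi] macro 2: S0 reads c0=-1 → after 2×micro: 0; S1 reads c0=-1 → after 3×micro: 5 ⇒ (c0=0, c1=5)
[Jacobi] macro 3: S0 reads c0=0 → after 2×micro: 1; S1 reads c0=0 → after 3×micro: 1 ⇒ (c0=1, c1=1)
[Jacobi] macro 4: S0 reads c0=1 → after 2×micro: 4; S1 reads c0=1 → after 3×micro: 1 ⇒ (c0=4, c1=1)
[Jacobi] macro 5: S0 reads c0=4 → after 2×micro: -2; S1 reads c0=4 → after 3×micro: 5 ⇒ (c0=-2, c1=5)
[Jacobi] macro 6: S0 reads c0=-2 → after 2×micro: -2; S1 reads c0=-2 → after 3×micro: 4 ⇒ (c0=-2, c1=4)
[Jacobi] macro 7: S0 reads c0=-2 → after 2×micro: -2; S1 reads c0=-2 → after 3×micro: 4 ⇒ (c0=-2, c1=4)
[Gauss-Seidel] macro 1: S0 reads c0=2 → after 2×micro: -1; S1 reads c0=-1 → after 3×micro: 5 ⇒ (c0=-1, c1=5)
[Gauss-Seidel] macro 2: S0 reads c0=-1 → after 2×micro: 0; S1 reads c0=0 → after 3×micro: 1 ⇒ (c0=0, c1=1)
[Gauss-Seidel] macro 3: S0 reads c0=0 → after 2×micro: 1; S1 reads c0=1 → after 3×micro: 1 ⇒ (c0=1, c1=1)
[Gauss-Seidel] macro 4: S0 reads c0=1 → after 2×micro: 4; S1 reads c0=4 → after 3×micro: 5 ⇒ (c0=4, c1=5)
[Gauss-Seidel] macro 5: S0 reads c0=4 → after 2×micro: -2; S1 reads c0=-2 → after 3×micro: 4 ⇒ (c0=-2, c1=4)
[Gauss-Seidel] macro 6: S0 reads c0=-2 → after 2×micro: -2; S1 reads c0=-2 → after 3×micro: 4 ⇒ (c0=-2, c1=4)
[Gauss-Seidel] macro 7: S0 reads c0=-2 → after 2×micro: -2; S1 reads c0=-2 → after 3×micro: 4 ⇒ (c0=-2, c1=4)

first divergence at macro-step: 1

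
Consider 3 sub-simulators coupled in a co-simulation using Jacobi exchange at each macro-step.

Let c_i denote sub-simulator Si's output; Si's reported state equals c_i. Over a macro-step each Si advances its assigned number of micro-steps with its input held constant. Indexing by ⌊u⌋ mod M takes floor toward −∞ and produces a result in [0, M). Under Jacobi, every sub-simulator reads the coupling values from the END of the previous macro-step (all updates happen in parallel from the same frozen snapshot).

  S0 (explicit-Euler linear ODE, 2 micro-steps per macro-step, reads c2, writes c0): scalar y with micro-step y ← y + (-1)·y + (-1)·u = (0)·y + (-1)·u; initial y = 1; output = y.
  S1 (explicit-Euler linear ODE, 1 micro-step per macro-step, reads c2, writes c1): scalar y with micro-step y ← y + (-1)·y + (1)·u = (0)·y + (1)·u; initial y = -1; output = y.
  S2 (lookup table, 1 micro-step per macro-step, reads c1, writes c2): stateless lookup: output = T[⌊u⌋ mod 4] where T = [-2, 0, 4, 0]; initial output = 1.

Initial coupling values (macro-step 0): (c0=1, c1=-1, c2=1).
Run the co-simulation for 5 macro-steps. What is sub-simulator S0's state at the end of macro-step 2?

macro 1: S0 reads c2=1 → after 2×micro: -1; S1 reads c2=1 → after 1×micro: 1; S2 reads c1=-1 → after 1×micro: 0 ⇒ (c0=-1, c1=1, c2=0)
macro 2: S0 reads c2=0 → after 2×micro: 0; S1 reads c2=0 → after 1×micro: 0; S2 reads c1=1 → after 1×micro: 0 ⇒ (c0=0, c1=0, c2=0)
macro 3: S0 reads c2=0 → after 2×micro: 0; S1 reads c2=0 → after 1×micro: 0; S2 reads c1=0 → after 1×micro: -2 ⇒ (c0=0, c1=0, c2=-2)
macro 4: S0 reads c2=-2 → after 2×micro: 2; S1 reads c2=-2 → after 1×micro: -2; S2 reads c1=0 → after 1×micro: -2 ⇒ (c0=2, c1=-2, c2=-2)
macro 5: S0 reads c2=-2 → after 2×micro: 2; S1 reads c2=-2 → after 1×micro: -2; S2 reads c1=-2 → after 1×micro: 4 ⇒ (c0=2, c1=-2, c2=4)

S0 state at macro-step 2 = 0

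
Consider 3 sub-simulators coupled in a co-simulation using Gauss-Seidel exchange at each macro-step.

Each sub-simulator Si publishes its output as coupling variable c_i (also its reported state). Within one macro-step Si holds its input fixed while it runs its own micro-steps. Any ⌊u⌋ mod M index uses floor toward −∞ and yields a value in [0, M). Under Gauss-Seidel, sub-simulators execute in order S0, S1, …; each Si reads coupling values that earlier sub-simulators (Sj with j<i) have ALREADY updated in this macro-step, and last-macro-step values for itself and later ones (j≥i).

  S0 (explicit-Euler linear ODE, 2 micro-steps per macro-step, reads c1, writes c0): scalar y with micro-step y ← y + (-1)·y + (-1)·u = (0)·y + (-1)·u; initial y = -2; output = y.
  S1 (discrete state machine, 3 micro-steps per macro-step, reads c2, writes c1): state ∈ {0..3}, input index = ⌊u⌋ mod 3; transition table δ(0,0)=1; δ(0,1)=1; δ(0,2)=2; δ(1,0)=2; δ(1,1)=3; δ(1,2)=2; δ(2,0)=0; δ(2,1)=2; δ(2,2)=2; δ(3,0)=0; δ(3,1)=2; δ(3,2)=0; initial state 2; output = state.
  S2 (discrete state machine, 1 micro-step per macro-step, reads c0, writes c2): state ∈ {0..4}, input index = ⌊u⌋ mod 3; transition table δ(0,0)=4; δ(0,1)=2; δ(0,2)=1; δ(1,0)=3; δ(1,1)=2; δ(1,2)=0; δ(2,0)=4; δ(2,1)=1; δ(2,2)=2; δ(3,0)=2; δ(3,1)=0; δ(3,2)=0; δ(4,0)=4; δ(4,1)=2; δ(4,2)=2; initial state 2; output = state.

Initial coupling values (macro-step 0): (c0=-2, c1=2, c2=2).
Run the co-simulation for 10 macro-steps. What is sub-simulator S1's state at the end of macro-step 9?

macro 1: S0 reads c1=2 → after 2×micro: -2; S1 reads c2=2 → after 3×micro: 2; S2 reads c0=-2 → after 1×micro: 1 ⇒ (c0=-2, c1=2, c2=1)
macro 2: S0 reads c1=2 → after 2×micro: -2; S1 reads c2=1 → after 3×micro: 2; S2 reads c0=-2 → after 1×micro: 2 ⇒ (c0=-2, c1=2, c2=2)
macro 3: S0 reads c1=2 → after 2×micro: -2; S1 reads c2=2 → after 3×micro: 2; S2 reads c0=-2 → after 1×micro: 1 ⇒ (c0=-2, c1=2, c2=1)
macro 4: S0 reads c1=2 → after 2×micro: -2; S1 reads c2=1 → after 3×micro: 2; S2 reads c0=-2 → after 1×micro: 2 ⇒ (c0=-2, c1=2, c2=2)
macro 5: S0 reads c1=2 → after 2×micro: -2; S1 reads c2=2 → after 3×micro: 2; S2 reads c0=-2 → after 1×micro: 1 ⇒ (c0=-2, c1=2, c2=1)
macro 6: S0 reads c1=2 → after 2×micro: -2; S1 reads c2=1 → after 3×micro: 2; S2 reads c0=-2 → after 1×micro: 2 ⇒ (c0=-2, c1=2, c2=2)
macro 7: S0 reads c1=2 → after 2×micro: -2; S1 reads c2=2 → after 3×micro: 2; S2 reads c0=-2 → after 1×micro: 1 ⇒ (c0=-2, c1=2, c2=1)
macro 8: S0 reads c1=2 → after 2×micro: -2; S1 reads c2=1 → after 3×micro: 2; S2 reads c0=-2 → after 1×micro: 2 ⇒ (c0=-2, c1=2, c2=2)
macro 9: S0 reads c1=2 → after 2×micro: -2; S1 reads c2=2 → after 3×micro: 2; S2 reads c0=-2 → after 1×micro: 1 ⇒ (c0=-2, c1=2, c2=1)
macro 10: S0 reads c1=2 → after 2×micro: -2; S1 reads c2=1 → after 3×micro: 2; S2 reads c0=-2 → after 1×micro: 2 ⇒ (c0=-2, c1=2, c2=2)

S1 state at macro-step 9 = 2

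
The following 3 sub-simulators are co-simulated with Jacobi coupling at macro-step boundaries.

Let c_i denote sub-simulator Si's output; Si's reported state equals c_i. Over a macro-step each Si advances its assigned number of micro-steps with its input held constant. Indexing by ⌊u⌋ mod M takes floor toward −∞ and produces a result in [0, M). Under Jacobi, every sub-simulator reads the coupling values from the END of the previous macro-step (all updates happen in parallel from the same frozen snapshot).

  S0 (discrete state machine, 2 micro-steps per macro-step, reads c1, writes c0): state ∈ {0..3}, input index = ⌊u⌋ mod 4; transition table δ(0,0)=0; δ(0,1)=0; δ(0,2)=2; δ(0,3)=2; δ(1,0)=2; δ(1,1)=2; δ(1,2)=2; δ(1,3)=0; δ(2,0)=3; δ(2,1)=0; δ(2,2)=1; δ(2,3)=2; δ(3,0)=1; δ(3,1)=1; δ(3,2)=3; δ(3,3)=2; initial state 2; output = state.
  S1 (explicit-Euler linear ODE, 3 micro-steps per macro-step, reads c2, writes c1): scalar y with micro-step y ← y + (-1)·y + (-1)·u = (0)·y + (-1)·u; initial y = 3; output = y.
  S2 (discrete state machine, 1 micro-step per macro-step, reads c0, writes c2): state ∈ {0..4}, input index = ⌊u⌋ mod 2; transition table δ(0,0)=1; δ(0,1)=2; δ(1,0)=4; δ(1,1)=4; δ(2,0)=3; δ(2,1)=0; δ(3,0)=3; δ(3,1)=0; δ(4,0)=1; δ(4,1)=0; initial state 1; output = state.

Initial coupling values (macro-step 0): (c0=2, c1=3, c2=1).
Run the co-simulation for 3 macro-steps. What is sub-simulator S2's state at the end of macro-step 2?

S2 state at macro-step 2 = 1

macro 1: S0 reads c1=3 → after 2×micro: 2; S1 reads c2=1 → after 3×micro: -1; S2 reads c0=2 → after 1×micro: 4 ⇒ (c0=2, c1=-1, c2=4)
macro 2: S0 reads c1=-1 → after 2×micro: 2; S1 reads c2=4 → after 3×micro: -4; S2 reads c0=2 → after 1×micro: 1 ⇒ (c0=2, c1=-4, c2=1)
macro 3: S0 reads c1=-4 → after 2×micro: 1; S1 reads c2=1 → after 3×micro: -1; S2 reads c0=2 → after 1×micro: 4 ⇒ (c0=1, c1=-1, c2=4)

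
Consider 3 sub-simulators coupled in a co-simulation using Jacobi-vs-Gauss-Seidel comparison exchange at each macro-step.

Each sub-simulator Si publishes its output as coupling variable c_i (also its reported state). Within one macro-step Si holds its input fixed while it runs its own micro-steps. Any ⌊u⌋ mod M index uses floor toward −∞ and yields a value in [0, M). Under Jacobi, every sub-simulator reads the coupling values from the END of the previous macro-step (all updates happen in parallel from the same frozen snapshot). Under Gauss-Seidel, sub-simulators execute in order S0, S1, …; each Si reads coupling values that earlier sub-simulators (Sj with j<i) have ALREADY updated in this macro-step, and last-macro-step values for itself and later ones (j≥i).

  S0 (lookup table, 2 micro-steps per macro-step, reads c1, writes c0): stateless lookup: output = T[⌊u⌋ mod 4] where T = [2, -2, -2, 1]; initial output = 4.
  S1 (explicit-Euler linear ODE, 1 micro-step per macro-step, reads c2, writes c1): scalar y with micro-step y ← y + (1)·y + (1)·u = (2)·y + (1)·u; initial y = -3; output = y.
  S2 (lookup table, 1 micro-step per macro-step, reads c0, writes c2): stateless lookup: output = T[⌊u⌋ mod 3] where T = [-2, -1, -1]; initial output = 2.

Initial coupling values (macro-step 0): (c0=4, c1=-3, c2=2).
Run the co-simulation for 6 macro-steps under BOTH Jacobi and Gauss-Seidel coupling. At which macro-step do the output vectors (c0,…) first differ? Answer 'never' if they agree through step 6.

[Jacobi] macro 1: S0 reads c1=-3 → after 2×micro: -2; S1 reads c2=2 → after 1×micro: -4; S2 reads c0=4 → after 1×micro: -1 ⇒ (c0=-2, c1=-4, c2=-1)
[Jacobi] macro 2: S0 reads c1=-4 → after 2×micro: 2; S1 reads c2=-1 → after 1×micro: -9; S2 reads c0=-2 → after 1×micro: -1 ⇒ (c0=2, c1=-9, c2=-1)
[Jacobi] macro 3: S0 reads c1=-9 → after 2×micro: 1; S1 reads c2=-1 → after 1×micro: -19; S2 reads c0=2 → after 1×micro: -1 ⇒ (c0=1, c1=-19, c2=-1)
[Jacobi] macro 4: S0 reads c1=-19 → after 2×micro: -2; S1 reads c2=-1 → after 1×micro: -39; S2 reads c0=1 → after 1×micro: -1 ⇒ (c0=-2, c1=-39, c2=-1)
[Jacobi] macro 5: S0 reads c1=-39 → after 2×micro: -2; S1 reads c2=-1 → after 1×micro: -79; S2 reads c0=-2 → after 1×micro: -1 ⇒ (c0=-2, c1=-79, c2=-1)
[Jacobi] macro 6: S0 reads c1=-79 → after 2×micro: -2; S1 reads c2=-1 → after 1×micro: -159; S2 reads c0=-2 → after 1×micro: -1 ⇒ (c0=-2, c1=-159, c2=-1)
[Gauss-Seidel] macro 1: S0 reads c1=-3 → after 2×micro: -2; S1 reads c2=2 → after 1×micro: -4; S2 reads c0=-2 → after 1×micro: -1 ⇒ (c0=-2, c1=-4, c2=-1)
[Gauss-Seidel] macro 2: S0 reads c1=-4 → after 2×micro: 2; S1 reads c2=-1 → after 1×micro: -9; S2 reads c0=2 → after 1×micro: -1 ⇒ (c0=2, c1=-9, c2=-1)
[Gauss-Seidel] macro 3: S0 reads c1=-9 → after 2×micro: 1; S1 reads c2=-1 → after 1×micro: -19; S2 reads c0=1 → after 1×micro: -1 ⇒ (c0=1, c1=-19, c2=-1)
[Gauss-Seidel] macro 4: S0 reads c1=-19 → after 2×micro: -2; S1 reads c2=-1 → after 1×micro: -39; S2 reads c0=-2 → after 1×micro: -1 ⇒ (c0=-2, c1=-39, c2=-1)
[Gauss-Seidel] macro 5: S0 reads c1=-39 → after 2×micro: -2; S1 reads c2=-1 → after 1×micro: -79; S2 reads c0=-2 → after 1×micro: -1 ⇒ (c0=-2, c1=-79, c2=-1)
[Gauss-Seidel] macro 6: S0 reads c1=-79 → after 2×micro: -2; S1 reads c2=-1 → after 1×micro: -159; S2 reads c0=-2 → after 1×micro: -1 ⇒ (c0=-2, c1=-159, c2=-1)

first divergence at macro-step: never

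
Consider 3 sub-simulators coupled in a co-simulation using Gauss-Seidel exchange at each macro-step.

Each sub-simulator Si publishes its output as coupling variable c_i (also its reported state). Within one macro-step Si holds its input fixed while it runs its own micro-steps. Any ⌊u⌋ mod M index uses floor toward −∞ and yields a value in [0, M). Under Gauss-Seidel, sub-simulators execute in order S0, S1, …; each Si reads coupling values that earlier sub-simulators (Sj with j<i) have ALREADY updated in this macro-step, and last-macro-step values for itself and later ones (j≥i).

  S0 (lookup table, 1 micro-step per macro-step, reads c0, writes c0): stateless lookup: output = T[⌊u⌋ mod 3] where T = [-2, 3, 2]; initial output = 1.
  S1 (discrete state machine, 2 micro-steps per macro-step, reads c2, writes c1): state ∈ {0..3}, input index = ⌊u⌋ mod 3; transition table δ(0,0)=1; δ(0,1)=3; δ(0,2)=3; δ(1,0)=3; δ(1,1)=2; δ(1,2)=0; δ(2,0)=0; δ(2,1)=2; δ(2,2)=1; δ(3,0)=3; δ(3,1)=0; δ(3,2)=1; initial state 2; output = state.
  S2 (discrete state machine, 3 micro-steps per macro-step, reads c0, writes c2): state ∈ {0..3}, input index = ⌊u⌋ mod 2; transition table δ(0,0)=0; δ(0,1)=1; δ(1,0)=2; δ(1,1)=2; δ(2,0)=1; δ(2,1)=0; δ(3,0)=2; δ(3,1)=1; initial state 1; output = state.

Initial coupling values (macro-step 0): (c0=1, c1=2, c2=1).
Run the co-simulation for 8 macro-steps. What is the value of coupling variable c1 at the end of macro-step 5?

macro 1: S0 reads c0=1 → after 1×micro: 3; S1 reads c2=1 → after 2×micro: 2; S2 reads c0=3 → after 3×micro: 1 ⇒ (c0=3, c1=2, c2=1)
macro 2: S0 reads c0=3 → after 1×micro: -2; S1 reads c2=1 → after 2×micro: 2; S2 reads c0=-2 → after 3×micro: 2 ⇒ (c0=-2, c1=2, c2=2)
macro 3: S0 reads c0=-2 → after 1×micro: 3; S1 reads c2=2 → after 2×micro: 0; S2 reads c0=3 → after 3×micro: 2 ⇒ (c0=3, c1=0, c2=2)
macro 4: S0 reads c0=3 → after 1×micro: -2; S1 reads c2=2 → after 2×micro: 1; S2 reads c0=-2 → after 3×micro: 1 ⇒ (c0=-2, c1=1, c2=1)
macro 5: S0 reads c0=-2 → after 1×micro: 3; S1 reads c2=1 → after 2×micro: 2; S2 reads c0=3 → after 3×micro: 1 ⇒ (c0=3, c1=2, c2=1)
macro 6: S0 reads c0=3 → after 1×micro: -2; S1 reads c2=1 → after 2×micro: 2; S2 reads c0=-2 → after 3×micro: 2 ⇒ (c0=-2, c1=2, c2=2)
macro 7: S0 reads c0=-2 → after 1×micro: 3; S1 reads c2=2 → after 2×micro: 0; S2 reads c0=3 → after 3×micro: 2 ⇒ (c0=3, c1=0, c2=2)
macro 8: S0 reads c0=3 → after 1×micro: -2; S1 reads c2=2 → after 2×micro: 1; S2 reads c0=-2 → after 3×micro: 1 ⇒ (c0=-2, c1=1, c2=1)

c1 at macro-step 5 = 2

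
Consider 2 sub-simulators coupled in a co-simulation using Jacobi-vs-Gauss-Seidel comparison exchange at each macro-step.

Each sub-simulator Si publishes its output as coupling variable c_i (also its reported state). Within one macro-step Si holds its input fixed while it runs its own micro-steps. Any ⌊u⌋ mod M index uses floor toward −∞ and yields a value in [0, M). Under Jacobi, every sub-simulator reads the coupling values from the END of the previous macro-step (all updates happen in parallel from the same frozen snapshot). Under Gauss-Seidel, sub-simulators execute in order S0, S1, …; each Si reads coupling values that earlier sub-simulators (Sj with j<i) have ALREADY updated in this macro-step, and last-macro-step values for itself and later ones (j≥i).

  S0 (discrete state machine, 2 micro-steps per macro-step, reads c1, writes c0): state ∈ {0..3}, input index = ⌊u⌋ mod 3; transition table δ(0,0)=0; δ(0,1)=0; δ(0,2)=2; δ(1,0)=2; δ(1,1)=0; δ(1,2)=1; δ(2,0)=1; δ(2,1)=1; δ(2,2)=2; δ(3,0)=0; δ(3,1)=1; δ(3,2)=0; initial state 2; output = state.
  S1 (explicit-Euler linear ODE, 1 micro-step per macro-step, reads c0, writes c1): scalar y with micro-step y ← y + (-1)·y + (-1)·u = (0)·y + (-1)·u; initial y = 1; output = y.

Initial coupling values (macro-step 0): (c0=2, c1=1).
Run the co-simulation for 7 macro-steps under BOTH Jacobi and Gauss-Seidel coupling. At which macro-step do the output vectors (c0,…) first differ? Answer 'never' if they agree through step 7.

[Jacobi] macro 1: S0 reads c1=1 → after 2×micro: 0; S1 reads c0=2 → after 1×micro: -2 ⇒ (c0=0, c1=-2)
[Jacobi] macro 2: S0 reads c1=-2 → after 2×micro: 0; S1 reads c0=0 → after 1×micro: 0 ⇒ (c0=0, c1=0)
[Jacobi] macro 3: S0 reads c1=0 → after 2×micro: 0; S1 reads c0=0 → after 1×micro: 0 ⇒ (c0=0, c1=0)
[Jacobi] macro 4: S0 reads c1=0 → after 2×micro: 0; S1 reads c0=0 → after 1×micro: 0 ⇒ (c0=0, c1=0)
[Jacobi] macro 5: S0 reads c1=0 → after 2×micro: 0; S1 reads c0=0 → after 1×micro: 0 ⇒ (c0=0, c1=0)
[Jacobi] macro 6: S0 reads c1=0 → after 2×micro: 0; S1 reads c0=0 → after 1×micro: 0 ⇒ (c0=0, c1=0)
[Jacobi] macro 7: S0 reads c1=0 → after 2×micro: 0; S1 reads c0=0 → after 1×micro: 0 ⇒ (c0=0, c1=0)
[Gauss-Seidel] macro 1: S0 reads c1=1 → after 2×micro: 0; S1 reads c0=0 → after 1×micro: 0 ⇒ (c0=0, c1=0)
[Gauss-Seidel] macro 2: S0 reads c1=0 → after 2×micro: 0; S1 reads c0=0 → after 1×micro: 0 ⇒ (c0=0, c1=0)
[Gauss-Seidel] macro 3: S0 reads c1=0 → after 2×micro: 0; S1 reads c0=0 → after 1×micro: 0 ⇒ (c0=0, c1=0)
[Gauss-Seidel] macro 4: S0 reads c1=0 → after 2×micro: 0; S1 reads c0=0 → after 1×micro: 0 ⇒ (c0=0, c1=0)
[Gauss-Seidel] macro 5: S0 reads c1=0 → after 2×micro: 0; S1 reads c0=0 → after 1×micro: 0 ⇒ (c0=0, c1=0)
[Gauss-Seidel] macro 6: S0 reads c1=0 → after 2×micro: 0; S1 reads c0=0 → after 1×micro: 0 ⇒ (c0=0, c1=0)
[Gauss-Seidel] macro 7: S0 reads c1=0 → after 2×micro: 0; S1 reads c0=0 → after 1×micro: 0 ⇒ (c0=0, c1=0)

first divergence at macro-step: 1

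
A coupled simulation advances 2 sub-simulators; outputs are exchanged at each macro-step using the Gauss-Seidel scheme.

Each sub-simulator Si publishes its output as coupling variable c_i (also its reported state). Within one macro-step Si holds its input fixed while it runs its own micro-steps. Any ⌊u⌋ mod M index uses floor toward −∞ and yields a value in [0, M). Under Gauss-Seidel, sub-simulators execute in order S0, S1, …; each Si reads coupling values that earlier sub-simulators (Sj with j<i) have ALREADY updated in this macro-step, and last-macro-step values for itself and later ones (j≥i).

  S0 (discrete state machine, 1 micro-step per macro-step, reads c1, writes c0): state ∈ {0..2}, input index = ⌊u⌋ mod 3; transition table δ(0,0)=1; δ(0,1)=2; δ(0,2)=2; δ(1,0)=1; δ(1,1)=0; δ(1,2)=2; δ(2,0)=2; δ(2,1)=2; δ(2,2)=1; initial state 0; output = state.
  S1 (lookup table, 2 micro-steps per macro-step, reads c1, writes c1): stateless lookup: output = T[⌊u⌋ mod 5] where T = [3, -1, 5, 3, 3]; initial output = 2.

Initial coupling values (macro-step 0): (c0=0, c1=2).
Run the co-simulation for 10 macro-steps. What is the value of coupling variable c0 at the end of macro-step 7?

c0 at macro-step 7 = 1

macro 1: S0 reads c1=2 → after 1×micro: 2; S1 reads c1=2 → after 2×micro: 5 ⇒ (c0=2, c1=5)
macro 2: S0 reads c1=5 → after 1×micro: 1; S1 reads c1=5 → after 2×micro: 3 ⇒ (c0=1, c1=3)
macro 3: S0 reads c1=3 → after 1×micro: 1; S1 reads c1=3 → after 2×micro: 3 ⇒ (c0=1, c1=3)
macro 4: S0 reads c1=3 → after 1×micro: 1; S1 reads c1=3 → after 2×micro: 3 ⇒ (c0=1, c1=3)
macro 5: S0 reads c1=3 → after 1×micro: 1; S1 reads c1=3 → after 2×micro: 3 ⇒ (c0=1, c1=3)
macro 6: S0 reads c1=3 → after 1×micro: 1; S1 reads c1=3 → after 2×micro: 3 ⇒ (c0=1, c1=3)
macro 7: S0 reads c1=3 → after 1×micro: 1; S1 reads c1=3 → after 2×micro: 3 ⇒ (c0=1, c1=3)
macro 8: S0 reads c1=3 → after 1×micro: 1; S1 reads c1=3 → after 2×micro: 3 ⇒ (c0=1, c1=3)
macro 9: S0 reads c1=3 → after 1×micro: 1; S1 reads c1=3 → after 2×micro: 3 ⇒ (c0=1, c1=3)
macro 10: S0 reads c1=3 → after 1×micro: 1; S1 reads c1=3 → after 2×micro: 3 ⇒ (c0=1, c1=3)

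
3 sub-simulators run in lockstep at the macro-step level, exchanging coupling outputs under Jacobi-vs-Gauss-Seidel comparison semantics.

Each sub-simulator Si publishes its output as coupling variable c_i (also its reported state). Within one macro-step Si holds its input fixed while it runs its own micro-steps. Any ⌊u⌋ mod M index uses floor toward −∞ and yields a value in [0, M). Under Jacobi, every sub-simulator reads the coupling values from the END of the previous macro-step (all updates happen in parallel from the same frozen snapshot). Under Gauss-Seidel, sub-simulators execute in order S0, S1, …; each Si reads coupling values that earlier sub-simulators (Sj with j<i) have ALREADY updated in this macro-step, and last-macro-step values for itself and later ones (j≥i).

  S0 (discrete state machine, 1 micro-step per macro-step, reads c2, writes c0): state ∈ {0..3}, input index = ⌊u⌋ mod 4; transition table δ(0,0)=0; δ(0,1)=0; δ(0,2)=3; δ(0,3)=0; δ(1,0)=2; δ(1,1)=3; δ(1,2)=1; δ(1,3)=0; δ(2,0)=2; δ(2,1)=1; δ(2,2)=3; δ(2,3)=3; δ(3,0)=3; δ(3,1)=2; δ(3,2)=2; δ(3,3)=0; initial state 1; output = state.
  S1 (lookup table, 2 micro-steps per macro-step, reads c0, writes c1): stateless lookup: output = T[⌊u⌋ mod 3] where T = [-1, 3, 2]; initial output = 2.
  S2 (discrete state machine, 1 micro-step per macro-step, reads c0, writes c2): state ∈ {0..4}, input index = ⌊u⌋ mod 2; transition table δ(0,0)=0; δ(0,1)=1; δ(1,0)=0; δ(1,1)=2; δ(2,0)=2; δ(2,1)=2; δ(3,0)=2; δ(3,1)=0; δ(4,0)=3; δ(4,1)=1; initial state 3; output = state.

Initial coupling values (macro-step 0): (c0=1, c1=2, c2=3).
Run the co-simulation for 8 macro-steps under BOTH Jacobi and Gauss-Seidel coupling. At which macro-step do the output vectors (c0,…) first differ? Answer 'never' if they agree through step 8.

[Jacobi] macro 1: S0 reads c2=3 → after 1×micro: 0; S1 reads c0=1 → after 2×micro: 3; S2 reads c0=1 → after 1×micro: 0 ⇒ (c0=0, c1=3, c2=0)
[Jacobi] macro 2: S0 reads c2=0 → after 1×micro: 0; S1 reads c0=0 → after 2×micro: -1; S2 reads c0=0 → after 1×micro: 0 ⇒ (c0=0, c1=-1, c2=0)
[Jacobi] macro 3: S0 reads c2=0 → after 1×micro: 0; S1 reads c0=0 → after 2×micro: -1; S2 reads c0=0 → after 1×micro: 0 ⇒ (c0=0, c1=-1, c2=0)
[Jacobi] macro 4: S0 reads c2=0 → after 1×micro: 0; S1 reads c0=0 → after 2×micro: -1; S2 reads c0=0 → after 1×micro: 0 ⇒ (c0=0, c1=-1, c2=0)
[Jacobi] macro 5: S0 reads c2=0 → after 1×micro: 0; S1 reads c0=0 → after 2×micro: -1; S2 reads c0=0 → after 1×micro: 0 ⇒ (c0=0, c1=-1, c2=0)
[Jacobi] macro 6: S0 reads c2=0 → after 1×micro: 0; S1 reads c0=0 → after 2×micro: -1; S2 reads c0=0 → after 1×micro: 0 ⇒ (c0=0, c1=-1, c2=0)
[Jacobi] macro 7: S0 reads c2=0 → after 1×micro: 0; S1 reads c0=0 → after 2×micro: -1; S2 reads c0=0 → after 1×micro: 0 ⇒ (c0=0, c1=-1, c2=0)
[Jacobi] macro 8: S0 reads c2=0 → after 1×micro: 0; S1 reads c0=0 → after 2×micro: -1; S2 reads c0=0 → after 1×micro: 0 ⇒ (c0=0, c1=-1, c2=0)
[Gauss-Seidel] macro 1: S0 reads c2=3 → after 1×micro: 0; S1 reads c0=0 → after 2×micro: -1; S2 reads c0=0 → after 1×micro: 2 ⇒ (c0=0, c1=-1, c2=2)
[Gauss-Seidel] macro 2: S0 reads c2=2 → after 1×micro: 3; S1 reads c0=3 → after 2×micro: -1; S2 reads c0=3 → after 1×micro: 2 ⇒ (c0=3, c1=-1, c2=2)
[Gauss-Seidel] macro 3: S0 reads c2=2 → after 1×micro: 2; S1 reads c0=2 → after 2×micro: 2; S2 reads c0=2 → after 1×micro: 2 ⇒ (c0=2, c1=2, c2=2)
[Gauss-Seidel] macro 4: S0 reads c2=2 → after 1×micro: 3; S1 reads c0=3 → after 2×micro: -1; S2 reads c0=3 → after 1×micro: 2 ⇒ (c0=3, c1=-1, c2=2)
[Gauss-Seidel] macro 5: S0 reads c2=2 → after 1×micro: 2; S1 reads c0=2 → after 2×micro: 2; S2 reads c0=2 → after 1×micro: 2 ⇒ (c0=2, c1=2, c2=2)
[Gauss-Seidel] macro 6: S0 reads c2=2 → after 1×micro: 3; S1 reads c0=3 → after 2×micro: -1; S2 reads c0=3 → after 1×micro: 2 ⇒ (c0=3, c1=-1, c2=2)
[Gauss-Seidel] macro 7: S0 reads c2=2 → after 1×micro: 2; S1 reads c0=2 → after 2×micro: 2; S2 reads c0=2 → after 1×micro: 2 ⇒ (c0=2, c1=2, c2=2)
[Gauss-Seidel] macro 8: S0 reads c2=2 → after 1×micro: 3; S1 reads c0=3 → after 2×micro: -1; S2 reads c0=3 → after 1×micro: 2 ⇒ (c0=3, c1=-1, c2=2)

first divergence at macro-step: 1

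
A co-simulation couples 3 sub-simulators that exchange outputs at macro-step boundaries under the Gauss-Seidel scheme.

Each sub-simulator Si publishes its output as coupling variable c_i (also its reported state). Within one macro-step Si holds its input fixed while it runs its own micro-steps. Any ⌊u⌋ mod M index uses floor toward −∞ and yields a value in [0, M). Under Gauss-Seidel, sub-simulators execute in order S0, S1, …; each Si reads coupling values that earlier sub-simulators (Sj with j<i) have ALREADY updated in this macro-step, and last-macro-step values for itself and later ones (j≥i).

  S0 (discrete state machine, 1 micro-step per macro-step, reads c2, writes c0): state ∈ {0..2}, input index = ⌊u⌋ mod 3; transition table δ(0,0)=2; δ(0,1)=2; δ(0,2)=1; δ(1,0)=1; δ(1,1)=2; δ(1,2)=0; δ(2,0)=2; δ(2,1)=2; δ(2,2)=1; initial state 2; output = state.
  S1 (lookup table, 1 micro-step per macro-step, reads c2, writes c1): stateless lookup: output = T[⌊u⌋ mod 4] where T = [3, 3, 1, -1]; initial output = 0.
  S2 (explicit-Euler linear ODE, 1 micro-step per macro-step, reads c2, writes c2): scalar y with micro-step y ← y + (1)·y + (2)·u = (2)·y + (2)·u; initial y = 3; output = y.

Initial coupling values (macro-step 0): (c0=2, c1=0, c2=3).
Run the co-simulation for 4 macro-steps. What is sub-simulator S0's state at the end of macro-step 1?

S0 state at macro-step 1 = 2

macro 1: S0 reads c2=3 → after 1×micro: 2; S1 reads c2=3 → after 1×micro: -1; S2 reads c2=3 → after 1×micro: 12 ⇒ (c0=2, c1=-1, c2=12)
macro 2: S0 reads c2=12 → after 1×micro: 2; S1 reads c2=12 → after 1×micro: 3; S2 reads c2=12 → after 1×micro: 48 ⇒ (c0=2, c1=3, c2=48)
macro 3: S0 reads c2=48 → after 1×micro: 2; S1 reads c2=48 → after 1×micro: 3; S2 reads c2=48 → after 1×micro: 192 ⇒ (c0=2, c1=3, c2=192)
macro 4: S0 reads c2=192 → after 1×micro: 2; S1 reads c2=192 → after 1×micro: 3; S2 reads c2=192 → after 1×micro: 768 ⇒ (c0=2, c1=3, c2=768)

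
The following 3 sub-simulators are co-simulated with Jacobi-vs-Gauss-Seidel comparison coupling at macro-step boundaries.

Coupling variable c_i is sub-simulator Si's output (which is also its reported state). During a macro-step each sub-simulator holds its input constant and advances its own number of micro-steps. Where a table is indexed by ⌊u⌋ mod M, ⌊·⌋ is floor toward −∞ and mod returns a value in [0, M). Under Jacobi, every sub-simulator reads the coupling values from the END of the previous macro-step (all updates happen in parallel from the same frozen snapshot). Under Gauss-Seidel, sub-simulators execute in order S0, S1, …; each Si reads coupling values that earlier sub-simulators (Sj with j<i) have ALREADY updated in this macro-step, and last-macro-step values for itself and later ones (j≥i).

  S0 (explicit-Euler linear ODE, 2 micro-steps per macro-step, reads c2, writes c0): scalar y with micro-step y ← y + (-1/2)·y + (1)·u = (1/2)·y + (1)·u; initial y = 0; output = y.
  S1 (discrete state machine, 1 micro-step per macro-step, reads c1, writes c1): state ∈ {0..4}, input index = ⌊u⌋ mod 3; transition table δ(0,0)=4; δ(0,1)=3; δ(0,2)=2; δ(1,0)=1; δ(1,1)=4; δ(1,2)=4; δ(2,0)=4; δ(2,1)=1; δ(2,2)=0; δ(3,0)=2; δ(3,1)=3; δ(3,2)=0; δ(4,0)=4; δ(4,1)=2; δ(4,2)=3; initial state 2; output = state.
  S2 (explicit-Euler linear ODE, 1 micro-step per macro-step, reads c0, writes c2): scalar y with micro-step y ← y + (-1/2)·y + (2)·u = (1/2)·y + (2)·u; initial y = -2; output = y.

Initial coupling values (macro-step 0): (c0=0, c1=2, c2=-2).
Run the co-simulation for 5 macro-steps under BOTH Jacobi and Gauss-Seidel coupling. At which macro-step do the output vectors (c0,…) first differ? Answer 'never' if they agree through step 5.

first divergence at macro-step: 1

[Jacobi] macro 1: S0 reads c2=-2 → after 2×micro: -3; S1 reads c1=2 → after 1×micro: 0; S2 reads c0=0 → after 1×micro: -1 ⇒ (c0=-3, c1=0, c2=-1)
[Jacobi] macro 2: S0 reads c2=-1 → after 2×micro: -9/4; S1 reads c1=0 → after 1×micro: 4; S2 reads c0=-3 → after 1×micro: -13/2 ⇒ (c0=-9/4, c1=4, c2=-13/2)
[Jacobi] macro 3: S0 reads c2=-13/2 → after 2×micro: -165/16; S1 reads c1=4 → after 1×micro: 2; S2 reads c0=-9/4 → after 1×micro: -31/4 ⇒ (c0=-165/16, c1=2, c2=-31/4)
[Jacobi] macro 4: S0 reads c2=-31/4 → after 2×micro: -909/64; S1 reads c1=2 → after 1×micro: 0; S2 reads c0=-165/16 → after 1×micro: -49/2 ⇒ (c0=-909/64, c1=0, c2=-49/2)
[Jacobi] macro 5: S0 reads c2=-49/2 → after 2×micro: -10317/256; S1 reads c1=0 → after 1×micro: 4; S2 reads c0=-909/64 → after 1×micro: -1301/32 ⇒ (c0=-10317/256, c1=4, c2=-1301/32)
[Gauss-Seidel] macro 1: S0 reads c2=-2 → after 2×micro: -3; S1 reads c1=2 → after 1×micro: 0; S2 reads c0=-3 → after 1×micro: -7 ⇒ (c0=-3, c1=0, c2=-7)
[Gauss-Seidel] macro 2: S0 reads c2=-7 → after 2×micro: -45/4; S1 reads c1=0 → after 1×micro: 4; S2 reads c0=-45/4 → after 1×micro: -26 ⇒ (c0=-45/4, c1=4, c2=-26)
[Gauss-Seidel] macro 3: S0 reads c2=-26 → after 2×micro: -669/16; S1 reads c1=4 → after 1×micro: 2; S2 reads c0=-669/16 → after 1×micro: -773/8 ⇒ (c0=-669/16, c1=2, c2=-773/8)
[Gauss-Seidel] macro 4: S0 reads c2=-773/8 → after 2×micro: -9945/64; S1 reads c1=2 → after 1×micro: 0; S2 reads c0=-9945/64 → after 1×micro: -11491/32 ⇒ (c0=-9945/64, c1=0, c2=-11491/32)
[Gauss-Seidel] macro 5: S0 reads c2=-11491/32 → after 2×micro: -147837/256; S1 reads c1=0 → after 1×micro: 4; S2 reads c0=-147837/256 → after 1×micro: -170819/128 ⇒ (c0=-147837/256, c1=4, c2=-170819/128)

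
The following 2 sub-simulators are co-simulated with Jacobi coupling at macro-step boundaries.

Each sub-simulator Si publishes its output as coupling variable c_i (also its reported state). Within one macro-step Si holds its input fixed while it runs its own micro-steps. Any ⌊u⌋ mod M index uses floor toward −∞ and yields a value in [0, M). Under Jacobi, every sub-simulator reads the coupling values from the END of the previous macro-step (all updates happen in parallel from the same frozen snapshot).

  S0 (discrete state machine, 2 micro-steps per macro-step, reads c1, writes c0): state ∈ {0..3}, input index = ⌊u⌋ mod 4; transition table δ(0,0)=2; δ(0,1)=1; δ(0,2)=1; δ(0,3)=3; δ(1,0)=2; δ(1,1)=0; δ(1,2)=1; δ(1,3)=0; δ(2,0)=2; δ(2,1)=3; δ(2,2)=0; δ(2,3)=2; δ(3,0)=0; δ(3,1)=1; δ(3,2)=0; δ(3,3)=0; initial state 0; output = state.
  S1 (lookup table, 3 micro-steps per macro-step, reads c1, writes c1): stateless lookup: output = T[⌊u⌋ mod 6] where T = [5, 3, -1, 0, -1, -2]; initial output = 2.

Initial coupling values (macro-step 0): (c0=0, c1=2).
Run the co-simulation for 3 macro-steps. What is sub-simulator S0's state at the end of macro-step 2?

S0 state at macro-step 2 = 3

macro 1: S0 reads c1=2 → after 2×micro: 1; S1 reads c1=2 → after 3×micro: -1 ⇒ (c0=1, c1=-1)
macro 2: S0 reads c1=-1 → after 2×micro: 3; S1 reads c1=-1 → after 3×micro: -2 ⇒ (c0=3, c1=-2)
macro 3: S0 reads c1=-2 → after 2×micro: 1; S1 reads c1=-2 → after 3×micro: -1 ⇒ (c0=1, c1=-1)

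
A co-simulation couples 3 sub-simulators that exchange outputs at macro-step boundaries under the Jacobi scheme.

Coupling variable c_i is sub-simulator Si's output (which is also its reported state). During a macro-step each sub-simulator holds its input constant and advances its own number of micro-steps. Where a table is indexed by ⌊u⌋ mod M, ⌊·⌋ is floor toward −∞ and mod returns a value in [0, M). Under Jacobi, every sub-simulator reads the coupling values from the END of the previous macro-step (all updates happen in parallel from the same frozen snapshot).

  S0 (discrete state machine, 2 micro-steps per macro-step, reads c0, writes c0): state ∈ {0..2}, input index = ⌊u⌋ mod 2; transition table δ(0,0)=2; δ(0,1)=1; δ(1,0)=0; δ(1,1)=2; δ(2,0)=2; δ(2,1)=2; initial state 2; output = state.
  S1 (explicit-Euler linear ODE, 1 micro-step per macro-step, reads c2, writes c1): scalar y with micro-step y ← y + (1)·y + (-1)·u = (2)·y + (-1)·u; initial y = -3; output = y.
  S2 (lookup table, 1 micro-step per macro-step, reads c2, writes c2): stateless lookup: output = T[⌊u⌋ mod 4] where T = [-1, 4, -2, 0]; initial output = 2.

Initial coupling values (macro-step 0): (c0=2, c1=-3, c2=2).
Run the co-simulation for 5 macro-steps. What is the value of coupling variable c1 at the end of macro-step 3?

macro 1: S0 reads c0=2 → after 2×micro: 2; S1 reads c2=2 → after 1×micro: -8; S2 reads c2=2 → after 1×micro: -2 ⇒ (c0=2, c1=-8, c2=-2)
macro 2: S0 reads c0=2 → after 2×micro: 2; S1 reads c2=-2 → after 1×micro: -14; S2 reads c2=-2 → after 1×micro: -2 ⇒ (c0=2, c1=-14, c2=-2)
macro 3: S0 reads c0=2 → after 2×micro: 2; S1 reads c2=-2 → after 1×micro: -26; S2 reads c2=-2 → after 1×micro: -2 ⇒ (c0=2, c1=-26, c2=-2)
macro 4: S0 reads c0=2 → after 2×micro: 2; S1 reads c2=-2 → after 1×micro: -50; S2 reads c2=-2 → after 1×micro: -2 ⇒ (c0=2, c1=-50, c2=-2)
macro 5: S0 reads c0=2 → after 2×micro: 2; S1 reads c2=-2 → after 1×micro: -98; S2 reads c2=-2 → after 1×micro: -2 ⇒ (c0=2, c1=-98, c2=-2)

c1 at macro-step 3 = -26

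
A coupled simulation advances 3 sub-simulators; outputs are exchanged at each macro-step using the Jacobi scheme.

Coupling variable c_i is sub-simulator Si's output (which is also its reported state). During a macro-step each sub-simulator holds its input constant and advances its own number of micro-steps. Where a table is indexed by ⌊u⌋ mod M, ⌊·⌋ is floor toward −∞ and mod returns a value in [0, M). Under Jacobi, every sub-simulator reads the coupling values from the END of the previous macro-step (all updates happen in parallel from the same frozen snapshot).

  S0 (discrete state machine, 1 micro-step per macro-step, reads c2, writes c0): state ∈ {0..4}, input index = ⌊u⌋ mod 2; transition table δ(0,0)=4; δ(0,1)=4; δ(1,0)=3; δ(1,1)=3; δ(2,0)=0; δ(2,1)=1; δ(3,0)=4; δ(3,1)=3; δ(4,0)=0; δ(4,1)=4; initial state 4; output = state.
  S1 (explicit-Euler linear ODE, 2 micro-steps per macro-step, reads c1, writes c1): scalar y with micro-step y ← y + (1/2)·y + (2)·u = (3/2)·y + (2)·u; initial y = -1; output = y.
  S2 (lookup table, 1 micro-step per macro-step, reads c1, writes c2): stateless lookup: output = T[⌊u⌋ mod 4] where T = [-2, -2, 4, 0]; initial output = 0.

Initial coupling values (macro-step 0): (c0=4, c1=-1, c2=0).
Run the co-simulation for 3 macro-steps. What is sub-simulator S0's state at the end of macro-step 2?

S0 state at macro-step 2 = 4

macro 1: S0 reads c2=0 → after 1×micro: 0; S1 reads c1=-1 → after 2×micro: -29/4; S2 reads c1=-1 → after 1×micro: 0 ⇒ (c0=0, c1=-29/4, c2=0)
macro 2: S0 reads c2=0 → after 1×micro: 4; S1 reads c1=-29/4 → after 2×micro: -841/16; S2 reads c1=-29/4 → after 1×micro: -2 ⇒ (c0=4, c1=-841/16, c2=-2)
macro 3: S0 reads c2=-2 → after 1×micro: 0; S1 reads c1=-841/16 → after 2×micro: -24389/64; S2 reads c1=-841/16 → after 1×micro: 0 ⇒ (c0=0, c1=-24389/64, c2=0)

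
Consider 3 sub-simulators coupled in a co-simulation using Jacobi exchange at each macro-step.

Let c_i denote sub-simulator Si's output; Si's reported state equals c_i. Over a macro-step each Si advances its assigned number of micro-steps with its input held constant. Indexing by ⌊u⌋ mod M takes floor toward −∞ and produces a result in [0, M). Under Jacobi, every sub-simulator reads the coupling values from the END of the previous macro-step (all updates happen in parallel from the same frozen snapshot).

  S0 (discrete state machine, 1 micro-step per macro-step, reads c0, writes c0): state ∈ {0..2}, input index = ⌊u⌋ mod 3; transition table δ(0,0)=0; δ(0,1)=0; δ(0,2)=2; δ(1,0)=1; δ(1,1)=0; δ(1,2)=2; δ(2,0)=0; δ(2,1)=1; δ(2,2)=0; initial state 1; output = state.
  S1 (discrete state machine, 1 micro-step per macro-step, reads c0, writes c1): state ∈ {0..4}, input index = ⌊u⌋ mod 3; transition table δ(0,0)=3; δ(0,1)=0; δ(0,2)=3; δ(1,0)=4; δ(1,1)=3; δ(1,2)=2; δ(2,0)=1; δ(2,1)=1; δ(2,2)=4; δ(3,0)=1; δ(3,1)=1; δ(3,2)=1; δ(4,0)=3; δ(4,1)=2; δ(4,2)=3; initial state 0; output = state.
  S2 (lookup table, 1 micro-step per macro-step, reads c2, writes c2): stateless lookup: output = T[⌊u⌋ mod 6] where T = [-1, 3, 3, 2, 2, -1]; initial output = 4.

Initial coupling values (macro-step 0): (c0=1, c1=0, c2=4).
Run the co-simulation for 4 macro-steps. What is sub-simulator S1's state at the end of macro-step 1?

macro 1: S0 reads c0=1 → after 1×micro: 0; S1 reads c0=1 → after 1×micro: 0; S2 reads c2=4 → after 1×micro: 2 ⇒ (c0=0, c1=0, c2=2)
macro 2: S0 reads c0=0 → after 1×micro: 0; S1 reads c0=0 → after 1×micro: 3; S2 reads c2=2 → after 1×micro: 3 ⇒ (c0=0, c1=3, c2=3)
macro 3: S0 reads c0=0 → after 1×micro: 0; S1 reads c0=0 → after 1×micro: 1; S2 reads c2=3 → after 1×micro: 2 ⇒ (c0=0, c1=1, c2=2)
macro 4: S0 reads c0=0 → after 1×micro: 0; S1 reads c0=0 → after 1×micro: 4; S2 reads c2=2 → after 1×micro: 3 ⇒ (c0=0, c1=4, c2=3)

S1 state at macro-step 1 = 0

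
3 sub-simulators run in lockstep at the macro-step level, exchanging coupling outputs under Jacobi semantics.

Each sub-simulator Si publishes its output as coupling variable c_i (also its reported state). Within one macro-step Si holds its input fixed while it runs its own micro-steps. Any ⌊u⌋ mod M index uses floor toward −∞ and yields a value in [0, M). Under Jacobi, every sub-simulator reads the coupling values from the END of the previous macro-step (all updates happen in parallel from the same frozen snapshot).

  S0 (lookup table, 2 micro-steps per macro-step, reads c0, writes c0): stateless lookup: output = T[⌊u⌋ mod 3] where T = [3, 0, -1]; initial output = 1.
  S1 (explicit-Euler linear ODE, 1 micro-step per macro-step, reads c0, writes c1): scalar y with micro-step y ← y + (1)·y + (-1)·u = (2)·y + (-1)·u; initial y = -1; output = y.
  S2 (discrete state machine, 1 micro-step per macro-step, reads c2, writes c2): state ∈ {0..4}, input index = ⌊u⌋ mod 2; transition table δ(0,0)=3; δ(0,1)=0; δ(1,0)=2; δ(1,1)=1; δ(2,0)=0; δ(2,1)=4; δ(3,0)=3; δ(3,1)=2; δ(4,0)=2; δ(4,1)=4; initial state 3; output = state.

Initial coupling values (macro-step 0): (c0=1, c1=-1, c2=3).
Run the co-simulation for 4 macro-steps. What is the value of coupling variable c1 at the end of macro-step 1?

c1 at macro-step 1 = -3

macro 1: S0 reads c0=1 → after 2×micro: 0; S1 reads c0=1 → after 1×micro: -3; S2 reads c2=3 → after 1×micro: 2 ⇒ (c0=0, c1=-3, c2=2)
macro 2: S0 reads c0=0 → after 2×micro: 3; S1 reads c0=0 → after 1×micro: -6; S2 reads c2=2 → after 1×micro: 0 ⇒ (c0=3, c1=-6, c2=0)
macro 3: S0 reads c0=3 → after 2×micro: 3; S1 reads c0=3 → after 1×micro: -15; S2 reads c2=0 → after 1×micro: 3 ⇒ (c0=3, c1=-15, c2=3)
macro 4: S0 reads c0=3 → after 2×micro: 3; S1 reads c0=3 → after 1×micro: -33; S2 reads c2=3 → after 1×micro: 2 ⇒ (c0=3, c1=-33, c2=2)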